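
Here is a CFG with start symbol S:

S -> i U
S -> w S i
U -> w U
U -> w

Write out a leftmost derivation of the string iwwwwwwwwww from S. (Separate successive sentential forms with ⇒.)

S ⇒ iU ⇒ iwU ⇒ iwwU ⇒ iwwwU ⇒ iwwwwU ⇒ iwwwwwU ⇒ iwwwwwwU ⇒ iwwwwwwwU ⇒ iwwwwwwwwU ⇒ iwwwwwwwwwU ⇒ iwwwwwwwwww

S ⇒ iU   [S -> i U]
iU ⇒ iwU   [U -> w U]
iwU ⇒ iwwU   [U -> w U]
iwwU ⇒ iwwwU   [U -> w U]
iwwwU ⇒ iwwwwU   [U -> w U]
iwwwwU ⇒ iwwwwwU   [U -> w U]
iwwwwwU ⇒ iwwwwwwU   [U -> w U]
iwwwwwwU ⇒ iwwwwwwwU   [U -> w U]
iwwwwwwwU ⇒ iwwwwwwwwU   [U -> w U]
iwwwwwwwwU ⇒ iwwwwwwwwwU   [U -> w U]
iwwwwwwwwwU ⇒ iwwwwwwwwww   [U -> w]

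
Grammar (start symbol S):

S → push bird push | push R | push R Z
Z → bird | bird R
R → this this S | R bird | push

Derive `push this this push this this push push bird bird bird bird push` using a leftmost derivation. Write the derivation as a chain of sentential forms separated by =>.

S => push R => push this this S => push this this push R Z => push this this push R bird Z => push this this push this this S bird Z => push this this push this this push R Z bird Z => push this this push this this push R bird Z bird Z => push this this push this this push push bird Z bird Z => push this this push this this push push bird bird bird Z => push this this push this this push push bird bird bird bird R => push this this push this this push push bird bird bird bird push

S => push R   [S → push R]
push R => push this this S   [R → this this S]
push this this S => push this this push R Z   [S → push R Z]
push this this push R Z => push this this push R bird Z   [R → R bird]
push this this push R bird Z => push this this push this this S bird Z   [R → this this S]
push this this push this this S bird Z => push this this push this this push R Z bird Z   [S → push R Z]
push this this push this this push R Z bird Z => push this this push this this push R bird Z bird Z   [R → R bird]
push this this push this this push R bird Z bird Z => push this this push this this push push bird Z bird Z   [R → push]
push this this push this this push push bird Z bird Z => push this this push this this push push bird bird bird Z   [Z → bird]
push this this push this this push push bird bird bird Z => push this this push this this push push bird bird bird bird R   [Z → bird R]
push this this push this this push push bird bird bird bird R => push this this push this this push push bird bird bird bird push   [R → push]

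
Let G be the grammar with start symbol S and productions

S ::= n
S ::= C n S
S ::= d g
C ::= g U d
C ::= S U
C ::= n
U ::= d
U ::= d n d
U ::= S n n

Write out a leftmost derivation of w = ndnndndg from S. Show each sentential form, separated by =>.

S => CnS => SUnS => nUnS => ndnS => ndnCnS => ndnSUnS => ndnnUnS => ndnndnS => ndnndndg

S => CnS   [S ::= C n S]
CnS => SUnS   [C ::= S U]
SUnS => nUnS   [S ::= n]
nUnS => ndnS   [U ::= d]
ndnS => ndnCnS   [S ::= C n S]
ndnCnS => ndnSUnS   [C ::= S U]
ndnSUnS => ndnnUnS   [S ::= n]
ndnnUnS => ndnndnS   [U ::= d]
ndnndnS => ndnndndg   [S ::= d g]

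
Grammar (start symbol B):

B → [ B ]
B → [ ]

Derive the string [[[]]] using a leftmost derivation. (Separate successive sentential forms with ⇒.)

B ⇒ [B] ⇒ [[B]] ⇒ [[[]]]

B ⇒ [B]   [B → [ B ]]
[B] ⇒ [[B]]   [B → [ B ]]
[[B]] ⇒ [[[]]]   [B → [ ]]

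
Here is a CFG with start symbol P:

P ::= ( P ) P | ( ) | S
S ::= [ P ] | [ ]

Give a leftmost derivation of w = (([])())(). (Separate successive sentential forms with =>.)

P => (P)P => ((P)P)P => ((S)P)P => (([])P)P => (([])())P => (([])())()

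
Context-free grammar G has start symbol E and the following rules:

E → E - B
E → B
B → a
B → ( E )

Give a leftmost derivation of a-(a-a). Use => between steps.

E=>E-B=>B-B=>a-B=>a-(E)=>a-(E-B)=>a-(B-B)=>a-(a-B)=>a-(a-a)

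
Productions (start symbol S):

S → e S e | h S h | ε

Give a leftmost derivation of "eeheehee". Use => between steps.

S => eSe   [S → e S e]
eSe => eeSee   [S → e S e]
eeSee => eehShee   [S → h S h]
eehShee => eeheSehee   [S → e S e]
eeheSehee => eeheehee   [S → ε]

S => eSe => eeSee => eehShee => eeheSehee => eeheehee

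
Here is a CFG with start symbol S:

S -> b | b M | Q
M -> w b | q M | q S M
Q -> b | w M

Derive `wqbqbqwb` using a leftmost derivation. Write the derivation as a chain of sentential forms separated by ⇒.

S⇒Q⇒wM⇒wqSM⇒wqQM⇒wqbM⇒wqbqSM⇒wqbqbM⇒wqbqbqM⇒wqbqbqwb

S ⇒ Q   [S -> Q]
Q ⇒ wM   [Q -> w M]
wM ⇒ wqSM   [M -> q S M]
wqSM ⇒ wqQM   [S -> Q]
wqQM ⇒ wqbM   [Q -> b]
wqbM ⇒ wqbqSM   [M -> q S M]
wqbqSM ⇒ wqbqbM   [S -> b]
wqbqbM ⇒ wqbqbqM   [M -> q M]
wqbqbqM ⇒ wqbqbqwb   [M -> w b]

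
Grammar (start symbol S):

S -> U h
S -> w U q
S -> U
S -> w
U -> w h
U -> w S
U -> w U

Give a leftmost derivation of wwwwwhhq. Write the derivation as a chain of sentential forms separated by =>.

S => wUq   [S -> w U q]
wUq => wwSq   [U -> w S]
wwSq => wwUhq   [S -> U h]
wwUhq => wwwUhq   [U -> w U]
wwwUhq => wwwwShq   [U -> w S]
wwwwShq => wwwwUhq   [S -> U]
wwwwUhq => wwwwwhhq   [U -> w h]

S => wUq => wwSq => wwUhq => wwwUhq => wwwwShq => wwwwUhq => wwwwwhhq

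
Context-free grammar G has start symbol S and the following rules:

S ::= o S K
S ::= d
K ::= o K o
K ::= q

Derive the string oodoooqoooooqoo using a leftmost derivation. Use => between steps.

S=>oSK=>ooSKK=>oodKK=>oodoKoK=>oodooKooK=>oodoooKoooK=>oodoooqoooK=>oodoooqooooKo=>oodoooqoooooKoo=>oodoooqoooooqoo

S => oSK   [S ::= o S K]
oSK => ooSKK   [S ::= o S K]
ooSKK => oodKK   [S ::= d]
oodKK => oodoKoK   [K ::= o K o]
oodoKoK => oodooKooK   [K ::= o K o]
oodooKooK => oodoooKoooK   [K ::= o K o]
oodoooKoooK => oodoooqoooK   [K ::= q]
oodoooqoooK => oodoooqooooKo   [K ::= o K o]
oodoooqooooKo => oodoooqoooooKoo   [K ::= o K o]
oodoooqoooooKoo => oodoooqoooooqoo   [K ::= q]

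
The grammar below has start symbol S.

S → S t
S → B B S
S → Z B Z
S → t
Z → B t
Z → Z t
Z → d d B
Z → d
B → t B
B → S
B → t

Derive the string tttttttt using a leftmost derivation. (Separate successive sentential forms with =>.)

S => St => BBSt => tBBSt => tSBSt => tBBSBSt => ttBBSBSt => ttSBSBSt => tttBSBSt => ttttSBSt => tttttBSt => ttttttSt => tttttttt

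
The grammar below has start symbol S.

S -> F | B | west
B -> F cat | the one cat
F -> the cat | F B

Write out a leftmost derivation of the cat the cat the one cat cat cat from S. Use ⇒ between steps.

S ⇒ B   [S -> B]
B ⇒ F cat   [B -> F cat]
F cat ⇒ F B cat   [F -> F B]
F B cat ⇒ the cat B cat   [F -> the cat]
the cat B cat ⇒ the cat F cat cat   [B -> F cat]
the cat F cat cat ⇒ the cat F B cat cat   [F -> F B]
the cat F B cat cat ⇒ the cat the cat B cat cat   [F -> the cat]
the cat the cat B cat cat ⇒ the cat the cat the one cat cat cat   [B -> the one cat]

S ⇒ B ⇒ F cat ⇒ F B cat ⇒ the cat B cat ⇒ the cat F cat cat ⇒ the cat F B cat cat ⇒ the cat the cat B cat cat ⇒ the cat the cat the one cat cat cat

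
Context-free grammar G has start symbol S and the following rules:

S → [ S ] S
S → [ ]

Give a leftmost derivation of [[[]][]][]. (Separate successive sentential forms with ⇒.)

S ⇒ [S]S ⇒ [[S]S]S ⇒ [[[]]S]S ⇒ [[[]][]]S ⇒ [[[]][]][]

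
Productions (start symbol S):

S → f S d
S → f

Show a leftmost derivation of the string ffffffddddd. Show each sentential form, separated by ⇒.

S ⇒ fSd ⇒ ffSdd ⇒ fffSddd ⇒ ffffSdddd ⇒ fffffSddddd ⇒ ffffffddddd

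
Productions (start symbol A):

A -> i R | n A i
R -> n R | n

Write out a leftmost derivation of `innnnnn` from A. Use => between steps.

A => iR => inR => innR => innnR => innnnR => innnnnR => innnnnn

A => iR   [A -> i R]
iR => inR   [R -> n R]
inR => innR   [R -> n R]
innR => innnR   [R -> n R]
innnR => innnnR   [R -> n R]
innnnR => innnnnR   [R -> n R]
innnnnR => innnnnn   [R -> n]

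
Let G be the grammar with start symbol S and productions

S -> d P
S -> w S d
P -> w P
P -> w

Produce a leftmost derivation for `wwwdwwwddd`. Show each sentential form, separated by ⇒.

S ⇒ wSd ⇒ wwSdd ⇒ wwwSddd ⇒ wwwdPddd ⇒ wwwdwPddd ⇒ wwwdwwPddd ⇒ wwwdwwwddd

S ⇒ wSd   [S -> w S d]
wSd ⇒ wwSdd   [S -> w S d]
wwSdd ⇒ wwwSddd   [S -> w S d]
wwwSddd ⇒ wwwdPddd   [S -> d P]
wwwdPddd ⇒ wwwdwPddd   [P -> w P]
wwwdwPddd ⇒ wwwdwwPddd   [P -> w P]
wwwdwwPddd ⇒ wwwdwwwddd   [P -> w]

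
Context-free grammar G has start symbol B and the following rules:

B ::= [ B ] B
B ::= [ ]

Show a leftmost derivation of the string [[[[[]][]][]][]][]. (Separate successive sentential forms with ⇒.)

B ⇒ [B]B ⇒ [[B]B]B ⇒ [[[B]B]B]B ⇒ [[[[B]B]B]B]B ⇒ [[[[[]]B]B]B]B ⇒ [[[[[]][]]B]B]B ⇒ [[[[[]][]][]]B]B ⇒ [[[[[]][]][]][]]B ⇒ [[[[[]][]][]][]][]

B ⇒ [B]B   [B ::= [ B ] B]
[B]B ⇒ [[B]B]B   [B ::= [ B ] B]
[[B]B]B ⇒ [[[B]B]B]B   [B ::= [ B ] B]
[[[B]B]B]B ⇒ [[[[B]B]B]B]B   [B ::= [ B ] B]
[[[[B]B]B]B]B ⇒ [[[[[]]B]B]B]B   [B ::= [ ]]
[[[[[]]B]B]B]B ⇒ [[[[[]][]]B]B]B   [B ::= [ ]]
[[[[[]][]]B]B]B ⇒ [[[[[]][]][]]B]B   [B ::= [ ]]
[[[[[]][]][]]B]B ⇒ [[[[[]][]][]][]]B   [B ::= [ ]]
[[[[[]][]][]][]]B ⇒ [[[[[]][]][]][]][]   [B ::= [ ]]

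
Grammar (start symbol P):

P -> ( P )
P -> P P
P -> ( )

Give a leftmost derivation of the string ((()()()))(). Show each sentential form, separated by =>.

P => PP => (P)P => ((P))P => ((PP))P => ((PPP))P => ((()PP))P => ((()()P))P => ((()()()))P => ((()()()))()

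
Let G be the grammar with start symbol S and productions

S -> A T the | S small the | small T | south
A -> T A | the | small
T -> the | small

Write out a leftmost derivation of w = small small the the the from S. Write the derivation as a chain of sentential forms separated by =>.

S => A T the => T A T the => small A T the => small T A T the => small small A T the => small small the T the => small small the the the

S => A T the   [S -> A T the]
A T the => T A T the   [A -> T A]
T A T the => small A T the   [T -> small]
small A T the => small T A T the   [A -> T A]
small T A T the => small small A T the   [T -> small]
small small A T the => small small the T the   [A -> the]
small small the T the => small small the the the   [T -> the]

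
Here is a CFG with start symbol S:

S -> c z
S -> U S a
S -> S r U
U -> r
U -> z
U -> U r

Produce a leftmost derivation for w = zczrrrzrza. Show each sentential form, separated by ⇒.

S ⇒ USa   [S -> U S a]
USa ⇒ zSa   [U -> z]
zSa ⇒ zSrUa   [S -> S r U]
zSrUa ⇒ zSrUrUa   [S -> S r U]
zSrUrUa ⇒ zSrUrUrUa   [S -> S r U]
zSrUrUrUa ⇒ zczrUrUrUa   [S -> c z]
zczrUrUrUa ⇒ zczrrrUrUa   [U -> r]
zczrrrUrUa ⇒ zczrrrzrUa   [U -> z]
zczrrrzrUa ⇒ zczrrrzrza   [U -> z]

S⇒USa⇒zSa⇒zSrUa⇒zSrUrUa⇒zSrUrUrUa⇒zczrUrUrUa⇒zczrrrUrUa⇒zczrrrzrUa⇒zczrrrzrza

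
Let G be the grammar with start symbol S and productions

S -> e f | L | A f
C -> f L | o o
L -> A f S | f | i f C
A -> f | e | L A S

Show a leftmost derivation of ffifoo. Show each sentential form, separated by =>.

S => L => AfS => ffS => ffL => ffifC => ffifoo

S => L   [S -> L]
L => AfS   [L -> A f S]
AfS => ffS   [A -> f]
ffS => ffL   [S -> L]
ffL => ffifC   [L -> i f C]
ffifC => ffifoo   [C -> o o]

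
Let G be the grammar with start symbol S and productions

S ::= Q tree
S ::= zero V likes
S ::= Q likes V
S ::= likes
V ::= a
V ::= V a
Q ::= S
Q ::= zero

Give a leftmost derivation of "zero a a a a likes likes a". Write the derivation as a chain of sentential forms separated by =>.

S => Q likes V => S likes V => zero V likes likes V => zero V a likes likes V => zero V a a likes likes V => zero V a a a likes likes V => zero a a a a likes likes V => zero a a a a likes likes a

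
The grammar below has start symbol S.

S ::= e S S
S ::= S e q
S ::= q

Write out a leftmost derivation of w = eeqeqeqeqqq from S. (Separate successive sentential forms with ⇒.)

S ⇒ eSS ⇒ eeSSS ⇒ eeSeqSS ⇒ eeqeqSS ⇒ eeqeqeSSS ⇒ eeqeqeSeqSS ⇒ eeqeqeqeqSS ⇒ eeqeqeqeqqS ⇒ eeqeqeqeqqq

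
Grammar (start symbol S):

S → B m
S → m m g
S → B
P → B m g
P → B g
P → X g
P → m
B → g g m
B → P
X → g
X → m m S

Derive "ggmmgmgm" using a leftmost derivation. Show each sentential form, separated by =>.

S=>Bm=>Pm=>Bmgm=>Pmgm=>Bmgmgm=>ggmmgmgm

S => Bm   [S → B m]
Bm => Pm   [B → P]
Pm => Bmgm   [P → B m g]
Bmgm => Pmgm   [B → P]
Pmgm => Bmgmgm   [P → B m g]
Bmgmgm => ggmmgmgm   [B → g g m]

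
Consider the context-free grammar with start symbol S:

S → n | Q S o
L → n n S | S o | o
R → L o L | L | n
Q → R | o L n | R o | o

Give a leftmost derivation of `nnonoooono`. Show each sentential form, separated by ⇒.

S ⇒ QSo ⇒ RoSo ⇒ LoLoSo ⇒ nnSoLoSo ⇒ nnQSooLoSo ⇒ nnoSooLoSo ⇒ nnonooLoSo ⇒ nnonooooSo ⇒ nnonoooono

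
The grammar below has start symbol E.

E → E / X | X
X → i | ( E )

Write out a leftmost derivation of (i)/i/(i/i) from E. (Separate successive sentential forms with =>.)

E => E/X   [E → E / X]
E/X => E/X/X   [E → E / X]
E/X/X => X/X/X   [E → X]
X/X/X => (E)/X/X   [X → ( E )]
(E)/X/X => (X)/X/X   [E → X]
(X)/X/X => (i)/X/X   [X → i]
(i)/X/X => (i)/i/X   [X → i]
(i)/i/X => (i)/i/(E)   [X → ( E )]
(i)/i/(E) => (i)/i/(E/X)   [E → E / X]
(i)/i/(E/X) => (i)/i/(X/X)   [E → X]
(i)/i/(X/X) => (i)/i/(i/X)   [X → i]
(i)/i/(i/X) => (i)/i/(i/i)   [X → i]

E => E/X => E/X/X => X/X/X => (E)/X/X => (X)/X/X => (i)/X/X => (i)/i/X => (i)/i/(E) => (i)/i/(E/X) => (i)/i/(X/X) => (i)/i/(i/X) => (i)/i/(i/i)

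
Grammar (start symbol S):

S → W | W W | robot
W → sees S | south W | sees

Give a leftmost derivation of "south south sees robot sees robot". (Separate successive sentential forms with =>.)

S => W W => south W W => south south W W => south south sees S W => south south sees robot W => south south sees robot sees S => south south sees robot sees robot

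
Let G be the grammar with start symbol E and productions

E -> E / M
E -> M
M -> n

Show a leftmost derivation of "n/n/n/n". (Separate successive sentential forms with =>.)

E=>E/M=>E/M/M=>E/M/M/M=>M/M/M/M=>n/M/M/M=>n/n/M/M=>n/n/n/M=>n/n/n/n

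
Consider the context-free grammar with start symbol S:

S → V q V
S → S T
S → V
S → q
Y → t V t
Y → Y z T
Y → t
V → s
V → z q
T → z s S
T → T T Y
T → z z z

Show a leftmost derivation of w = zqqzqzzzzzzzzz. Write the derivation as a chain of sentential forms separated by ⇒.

S ⇒ ST ⇒ STT ⇒ STTT ⇒ VqVTTT ⇒ zqqVTTT ⇒ zqqzqTTT ⇒ zqqzqzzzTT ⇒ zqqzqzzzzzzT ⇒ zqqzqzzzzzzzzz

S ⇒ ST   [S → S T]
ST ⇒ STT   [S → S T]
STT ⇒ STTT   [S → S T]
STTT ⇒ VqVTTT   [S → V q V]
VqVTTT ⇒ zqqVTTT   [V → z q]
zqqVTTT ⇒ zqqzqTTT   [V → z q]
zqqzqTTT ⇒ zqqzqzzzTT   [T → z z z]
zqqzqzzzTT ⇒ zqqzqzzzzzzT   [T → z z z]
zqqzqzzzzzzT ⇒ zqqzqzzzzzzzzz   [T → z z z]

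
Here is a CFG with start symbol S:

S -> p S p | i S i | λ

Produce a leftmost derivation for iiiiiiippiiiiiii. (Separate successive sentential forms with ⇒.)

S⇒iSi⇒iiSii⇒iiiSiii⇒iiiiSiiii⇒iiiiiSiiiii⇒iiiiiiSiiiiii⇒iiiiiiiSiiiiiii⇒iiiiiiipSpiiiiiii⇒iiiiiiippiiiiiii

S ⇒ iSi   [S -> i S i]
iSi ⇒ iiSii   [S -> i S i]
iiSii ⇒ iiiSiii   [S -> i S i]
iiiSiii ⇒ iiiiSiiii   [S -> i S i]
iiiiSiiii ⇒ iiiiiSiiiii   [S -> i S i]
iiiiiSiiiii ⇒ iiiiiiSiiiiii   [S -> i S i]
iiiiiiSiiiiii ⇒ iiiiiiiSiiiiiii   [S -> i S i]
iiiiiiiSiiiiiii ⇒ iiiiiiipSpiiiiiii   [S -> p S p]
iiiiiiipSpiiiiiii ⇒ iiiiiiippiiiiiii   [S -> λ]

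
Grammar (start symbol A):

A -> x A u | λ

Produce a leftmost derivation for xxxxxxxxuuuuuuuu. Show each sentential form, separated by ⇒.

A ⇒ xAu ⇒ xxAuu ⇒ xxxAuuu ⇒ xxxxAuuuu ⇒ xxxxxAuuuuu ⇒ xxxxxxAuuuuuu ⇒ xxxxxxxAuuuuuuu ⇒ xxxxxxxxAuuuuuuuu ⇒ xxxxxxxxuuuuuuuu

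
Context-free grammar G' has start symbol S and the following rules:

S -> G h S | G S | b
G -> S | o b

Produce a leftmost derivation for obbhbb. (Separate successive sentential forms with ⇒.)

S ⇒ GS   [S -> G S]
GS ⇒ SS   [G -> S]
SS ⇒ GhSS   [S -> G h S]
GhSS ⇒ ShSS   [G -> S]
ShSS ⇒ GShSS   [S -> G S]
GShSS ⇒ obShSS   [G -> o b]
obShSS ⇒ obbhSS   [S -> b]
obbhSS ⇒ obbhbS   [S -> b]
obbhbS ⇒ obbhbb   [S -> b]

S ⇒ GS ⇒ SS ⇒ GhSS ⇒ ShSS ⇒ GShSS ⇒ obShSS ⇒ obbhSS ⇒ obbhbS ⇒ obbhbb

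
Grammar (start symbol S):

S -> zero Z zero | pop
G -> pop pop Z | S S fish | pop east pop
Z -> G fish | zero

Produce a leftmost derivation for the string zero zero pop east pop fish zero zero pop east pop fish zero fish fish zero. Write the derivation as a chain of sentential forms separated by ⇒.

S ⇒ zero Z zero ⇒ zero G fish zero ⇒ zero S S fish fish zero ⇒ zero zero Z zero S fish fish zero ⇒ zero zero G fish zero S fish fish zero ⇒ zero zero pop east pop fish zero S fish fish zero ⇒ zero zero pop east pop fish zero zero Z zero fish fish zero ⇒ zero zero pop east pop fish zero zero G fish zero fish fish zero ⇒ zero zero pop east pop fish zero zero pop east pop fish zero fish fish zero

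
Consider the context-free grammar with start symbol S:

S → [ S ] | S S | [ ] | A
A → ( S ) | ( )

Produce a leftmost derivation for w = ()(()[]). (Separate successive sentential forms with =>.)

S => SS => AS => ()S => ()A => ()(S) => ()(SS) => ()(AS) => ()(()S) => ()(()[])

S => SS   [S → S S]
SS => AS   [S → A]
AS => ()S   [A → ( )]
()S => ()A   [S → A]
()A => ()(S)   [A → ( S )]
()(S) => ()(SS)   [S → S S]
()(SS) => ()(AS)   [S → A]
()(AS) => ()(()S)   [A → ( )]
()(()S) => ()(()[])   [S → [ ]]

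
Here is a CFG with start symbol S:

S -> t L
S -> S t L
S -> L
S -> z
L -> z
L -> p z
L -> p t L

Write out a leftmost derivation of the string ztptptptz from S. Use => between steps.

S => StL => ztL => ztptL => ztptptL => ztptptptL => ztptptptz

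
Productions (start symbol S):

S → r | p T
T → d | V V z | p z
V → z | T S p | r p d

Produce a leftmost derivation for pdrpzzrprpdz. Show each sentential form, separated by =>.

S=>pT=>pVVz=>pTSpVz=>pVVzSpVz=>pTSpVzSpVz=>pdSpVzSpVz=>pdrpVzSpVz=>pdrpzzSpVz=>pdrpzzrpVz=>pdrpzzrprpdz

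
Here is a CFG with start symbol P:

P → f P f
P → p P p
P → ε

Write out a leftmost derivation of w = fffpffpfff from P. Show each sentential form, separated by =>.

P => fPf => ffPff => fffPfff => fffpPpfff => fffpfPfpfff => fffpffpfff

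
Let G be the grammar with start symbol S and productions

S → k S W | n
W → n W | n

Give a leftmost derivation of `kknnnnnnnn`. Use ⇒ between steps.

S ⇒ kSW   [S → k S W]
kSW ⇒ kkSWW   [S → k S W]
kkSWW ⇒ kknWW   [S → n]
kknWW ⇒ kknnWW   [W → n W]
kknnWW ⇒ kknnnWW   [W → n W]
kknnnWW ⇒ kknnnnWW   [W → n W]
kknnnnWW ⇒ kknnnnnWW   [W → n W]
kknnnnnWW ⇒ kknnnnnnWW   [W → n W]
kknnnnnnWW ⇒ kknnnnnnnW   [W → n]
kknnnnnnnW ⇒ kknnnnnnnn   [W → n]

S ⇒ kSW ⇒ kkSWW ⇒ kknWW ⇒ kknnWW ⇒ kknnnWW ⇒ kknnnnWW ⇒ kknnnnnWW ⇒ kknnnnnnWW ⇒ kknnnnnnnW ⇒ kknnnnnnnn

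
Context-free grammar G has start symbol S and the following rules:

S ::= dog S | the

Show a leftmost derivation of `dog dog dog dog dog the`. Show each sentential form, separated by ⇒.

S ⇒ dog S ⇒ dog dog S ⇒ dog dog dog S ⇒ dog dog dog dog S ⇒ dog dog dog dog dog S ⇒ dog dog dog dog dog the

S ⇒ dog S   [S ::= dog S]
dog S ⇒ dog dog S   [S ::= dog S]
dog dog S ⇒ dog dog dog S   [S ::= dog S]
dog dog dog S ⇒ dog dog dog dog S   [S ::= dog S]
dog dog dog dog S ⇒ dog dog dog dog dog S   [S ::= dog S]
dog dog dog dog dog S ⇒ dog dog dog dog dog the   [S ::= the]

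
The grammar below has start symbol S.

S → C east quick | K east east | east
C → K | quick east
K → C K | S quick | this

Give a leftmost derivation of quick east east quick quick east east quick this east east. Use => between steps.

S => K east east => C K east east => K K east east => S quick K east east => K east east quick K east east => S quick east east quick K east east => C east quick quick east east quick K east east => quick east east quick quick east east quick K east east => quick east east quick quick east east quick this east east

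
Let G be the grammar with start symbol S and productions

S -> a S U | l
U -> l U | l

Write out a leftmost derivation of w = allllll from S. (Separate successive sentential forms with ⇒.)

S ⇒ aSU   [S -> a S U]
aSU ⇒ alU   [S -> l]
alU ⇒ allU   [U -> l U]
allU ⇒ alllU   [U -> l U]
alllU ⇒ allllU   [U -> l U]
allllU ⇒ alllllU   [U -> l U]
alllllU ⇒ allllll   [U -> l]

S ⇒ aSU ⇒ alU ⇒ allU ⇒ alllU ⇒ allllU ⇒ alllllU ⇒ allllll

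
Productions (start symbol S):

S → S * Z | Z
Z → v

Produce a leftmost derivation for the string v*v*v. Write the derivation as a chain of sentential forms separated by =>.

S=>S*Z=>S*Z*Z=>Z*Z*Z=>v*Z*Z=>v*v*Z=>v*v*v

S => S*Z   [S → S * Z]
S*Z => S*Z*Z   [S → S * Z]
S*Z*Z => Z*Z*Z   [S → Z]
Z*Z*Z => v*Z*Z   [Z → v]
v*Z*Z => v*v*Z   [Z → v]
v*v*Z => v*v*v   [Z → v]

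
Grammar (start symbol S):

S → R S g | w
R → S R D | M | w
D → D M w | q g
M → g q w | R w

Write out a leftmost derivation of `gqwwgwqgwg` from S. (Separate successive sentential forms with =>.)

S => RSg   [S → R S g]
RSg => SRDSg   [R → S R D]
SRDSg => RSgRDSg   [S → R S g]
RSgRDSg => MSgRDSg   [R → M]
MSgRDSg => gqwSgRDSg   [M → g q w]
gqwSgRDSg => gqwwgRDSg   [S → w]
gqwwgRDSg => gqwwgwDSg   [R → w]
gqwwgwDSg => gqwwgwqgSg   [D → q g]
gqwwgwqgSg => gqwwgwqgwg   [S → w]

S => RSg => SRDSg => RSgRDSg => MSgRDSg => gqwSgRDSg => gqwwgRDSg => gqwwgwDSg => gqwwgwqgSg => gqwwgwqgwg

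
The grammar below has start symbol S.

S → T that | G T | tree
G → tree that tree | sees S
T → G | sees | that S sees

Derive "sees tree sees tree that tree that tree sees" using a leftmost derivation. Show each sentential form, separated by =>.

S => G T => sees S T => sees tree T => sees tree G => sees tree sees S => sees tree sees G T => sees tree sees tree that tree T => sees tree sees tree that tree that S sees => sees tree sees tree that tree that tree sees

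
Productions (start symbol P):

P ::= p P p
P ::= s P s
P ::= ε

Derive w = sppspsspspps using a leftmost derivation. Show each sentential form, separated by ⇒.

P⇒sPs⇒spPps⇒sppPpps⇒sppsPspps⇒sppspPpspps⇒sppspsPspspps⇒sppspsspspps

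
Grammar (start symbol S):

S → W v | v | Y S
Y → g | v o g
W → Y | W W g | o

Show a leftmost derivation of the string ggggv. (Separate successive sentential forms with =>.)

S=>YS=>gS=>gWv=>gWWgv=>gYWgv=>ggWgv=>ggYgv=>ggggv

S => YS   [S → Y S]
YS => gS   [Y → g]
gS => gWv   [S → W v]
gWv => gWWgv   [W → W W g]
gWWgv => gYWgv   [W → Y]
gYWgv => ggWgv   [Y → g]
ggWgv => ggYgv   [W → Y]
ggYgv => ggggv   [Y → g]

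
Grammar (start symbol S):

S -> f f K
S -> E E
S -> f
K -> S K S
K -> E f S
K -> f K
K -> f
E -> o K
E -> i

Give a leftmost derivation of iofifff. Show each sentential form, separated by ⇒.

S ⇒ EE ⇒ iE ⇒ ioK ⇒ ioSKS ⇒ iofKS ⇒ iofEfSS ⇒ iofifSS ⇒ iofiffS ⇒ iofifff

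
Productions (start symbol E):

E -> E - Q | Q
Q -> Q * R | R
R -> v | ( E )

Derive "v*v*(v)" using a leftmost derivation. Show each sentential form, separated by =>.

E => Q   [E -> Q]
Q => Q*R   [Q -> Q * R]
Q*R => Q*R*R   [Q -> Q * R]
Q*R*R => R*R*R   [Q -> R]
R*R*R => v*R*R   [R -> v]
v*R*R => v*v*R   [R -> v]
v*v*R => v*v*(E)   [R -> ( E )]
v*v*(E) => v*v*(Q)   [E -> Q]
v*v*(Q) => v*v*(R)   [Q -> R]
v*v*(R) => v*v*(v)   [R -> v]

E => Q => Q*R => Q*R*R => R*R*R => v*R*R => v*v*R => v*v*(E) => v*v*(Q) => v*v*(R) => v*v*(v)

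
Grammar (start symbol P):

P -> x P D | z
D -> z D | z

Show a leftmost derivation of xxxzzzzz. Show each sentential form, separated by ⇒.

P ⇒ xPD ⇒ xxPDD ⇒ xxxPDDD ⇒ xxxzDDD ⇒ xxxzzDDD ⇒ xxxzzzDD ⇒ xxxzzzzD ⇒ xxxzzzzz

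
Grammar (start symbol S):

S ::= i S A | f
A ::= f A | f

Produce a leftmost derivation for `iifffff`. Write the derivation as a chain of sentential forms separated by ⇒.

S ⇒ iSA ⇒ iiSAA ⇒ iifAA ⇒ iiffA ⇒ iifffA ⇒ iiffffA ⇒ iifffff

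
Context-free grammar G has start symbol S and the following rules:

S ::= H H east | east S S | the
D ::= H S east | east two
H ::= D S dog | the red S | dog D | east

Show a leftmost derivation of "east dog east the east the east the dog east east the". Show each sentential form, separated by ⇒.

S ⇒ east S S ⇒ east H H east S ⇒ east D S dog H east S ⇒ east H S east S dog H east S ⇒ east dog D S east S dog H east S ⇒ east dog H S east S east S dog H east S ⇒ east dog east S east S east S dog H east S ⇒ east dog east the east S east S dog H east S ⇒ east dog east the east the east S dog H east S ⇒ east dog east the east the east the dog H east S ⇒ east dog east the east the east the dog east east S ⇒ east dog east the east the east the dog east east the

S ⇒ east S S   [S ::= east S S]
east S S ⇒ east H H east S   [S ::= H H east]
east H H east S ⇒ east D S dog H east S   [H ::= D S dog]
east D S dog H east S ⇒ east H S east S dog H east S   [D ::= H S east]
east H S east S dog H east S ⇒ east dog D S east S dog H east S   [H ::= dog D]
east dog D S east S dog H east S ⇒ east dog H S east S east S dog H east S   [D ::= H S east]
east dog H S east S east S dog H east S ⇒ east dog east S east S east S dog H east S   [H ::= east]
east dog east S east S east S dog H east S ⇒ east dog east the east S east S dog H east S   [S ::= the]
east dog east the east S east S dog H east S ⇒ east dog east the east the east S dog H east S   [S ::= the]
east dog east the east the east S dog H east S ⇒ east dog east the east the east the dog H east S   [S ::= the]
east dog east the east the east the dog H east S ⇒ east dog east the east the east the dog east east S   [H ::= east]
east dog east the east the east the dog east east S ⇒ east dog east the east the east the dog east east the   [S ::= the]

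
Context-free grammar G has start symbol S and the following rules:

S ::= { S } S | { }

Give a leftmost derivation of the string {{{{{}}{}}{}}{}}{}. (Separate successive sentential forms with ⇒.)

S ⇒ {S}S ⇒ {{S}S}S ⇒ {{{S}S}S}S ⇒ {{{{S}S}S}S}S ⇒ {{{{{}}S}S}S}S ⇒ {{{{{}}{}}S}S}S ⇒ {{{{{}}{}}{}}S}S ⇒ {{{{{}}{}}{}}{}}S ⇒ {{{{{}}{}}{}}{}}{}

S ⇒ {S}S   [S ::= { S } S]
{S}S ⇒ {{S}S}S   [S ::= { S } S]
{{S}S}S ⇒ {{{S}S}S}S   [S ::= { S } S]
{{{S}S}S}S ⇒ {{{{S}S}S}S}S   [S ::= { S } S]
{{{{S}S}S}S}S ⇒ {{{{{}}S}S}S}S   [S ::= { }]
{{{{{}}S}S}S}S ⇒ {{{{{}}{}}S}S}S   [S ::= { }]
{{{{{}}{}}S}S}S ⇒ {{{{{}}{}}{}}S}S   [S ::= { }]
{{{{{}}{}}{}}S}S ⇒ {{{{{}}{}}{}}{}}S   [S ::= { }]
{{{{{}}{}}{}}{}}S ⇒ {{{{{}}{}}{}}{}}{}   [S ::= { }]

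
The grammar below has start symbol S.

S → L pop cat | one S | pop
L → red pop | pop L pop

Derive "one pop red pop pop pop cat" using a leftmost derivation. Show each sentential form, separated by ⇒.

S ⇒ one S ⇒ one L pop cat ⇒ one pop L pop pop cat ⇒ one pop red pop pop pop cat

S ⇒ one S   [S → one S]
one S ⇒ one L pop cat   [S → L pop cat]
one L pop cat ⇒ one pop L pop pop cat   [L → pop L pop]
one pop L pop pop cat ⇒ one pop red pop pop pop cat   [L → red pop]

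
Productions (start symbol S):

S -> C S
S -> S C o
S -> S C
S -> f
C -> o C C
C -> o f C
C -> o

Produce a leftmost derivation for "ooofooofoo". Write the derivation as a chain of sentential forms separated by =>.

S => SCo   [S -> S C o]
SCo => CSCo   [S -> C S]
CSCo => oCCSCo   [C -> o C C]
oCCSCo => ooCCCSCo   [C -> o C C]
ooCCCSCo => ooofCCCSCo   [C -> o f C]
ooofCCCSCo => ooofoCCSCo   [C -> o]
ooofoCCSCo => ooofooCSCo   [C -> o]
ooofooCSCo => ooofoooSCo   [C -> o]
ooofoooSCo => ooofooofCo   [S -> f]
ooofooofCo => ooofooofoo   [C -> o]

S => SCo => CSCo => oCCSCo => ooCCCSCo => ooofCCCSCo => ooofoCCSCo => ooofooCSCo => ooofoooSCo => ooofooofCo => ooofooofoo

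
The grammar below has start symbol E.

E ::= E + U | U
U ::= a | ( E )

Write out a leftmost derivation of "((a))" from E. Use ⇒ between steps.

E ⇒ U ⇒ (E) ⇒ (U) ⇒ ((E)) ⇒ ((U)) ⇒ ((a))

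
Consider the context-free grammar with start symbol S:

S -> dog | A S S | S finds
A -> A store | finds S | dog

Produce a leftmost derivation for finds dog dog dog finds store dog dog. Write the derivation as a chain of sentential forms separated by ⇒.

S ⇒ A S S ⇒ A store S S ⇒ finds S store S S ⇒ finds S finds store S S ⇒ finds A S S finds store S S ⇒ finds dog S S finds store S S ⇒ finds dog dog S finds store S S ⇒ finds dog dog dog finds store S S ⇒ finds dog dog dog finds store dog S ⇒ finds dog dog dog finds store dog dog

S ⇒ A S S   [S -> A S S]
A S S ⇒ A store S S   [A -> A store]
A store S S ⇒ finds S store S S   [A -> finds S]
finds S store S S ⇒ finds S finds store S S   [S -> S finds]
finds S finds store S S ⇒ finds A S S finds store S S   [S -> A S S]
finds A S S finds store S S ⇒ finds dog S S finds store S S   [A -> dog]
finds dog S S finds store S S ⇒ finds dog dog S finds store S S   [S -> dog]
finds dog dog S finds store S S ⇒ finds dog dog dog finds store S S   [S -> dog]
finds dog dog dog finds store S S ⇒ finds dog dog dog finds store dog S   [S -> dog]
finds dog dog dog finds store dog S ⇒ finds dog dog dog finds store dog dog   [S -> dog]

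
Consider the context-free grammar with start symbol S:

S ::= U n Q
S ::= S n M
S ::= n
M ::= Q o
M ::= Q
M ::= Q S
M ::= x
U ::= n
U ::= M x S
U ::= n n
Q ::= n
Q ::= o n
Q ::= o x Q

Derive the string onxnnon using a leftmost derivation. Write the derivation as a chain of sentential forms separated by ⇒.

S ⇒ UnQ ⇒ MxSnQ ⇒ QxSnQ ⇒ onxSnQ ⇒ onxnnQ ⇒ onxnnon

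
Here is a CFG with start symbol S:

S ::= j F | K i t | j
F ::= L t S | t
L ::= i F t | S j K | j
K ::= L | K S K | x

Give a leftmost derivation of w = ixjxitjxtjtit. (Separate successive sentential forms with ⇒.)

S⇒Kit⇒Lit⇒iFtit⇒iLtStit⇒iSjKtStit⇒iKitjKtStit⇒iKSKitjKtStit⇒ixSKitjKtStit⇒ixjKitjKtStit⇒ixjxitjKtStit⇒ixjxitjxtStit⇒ixjxitjxtjtit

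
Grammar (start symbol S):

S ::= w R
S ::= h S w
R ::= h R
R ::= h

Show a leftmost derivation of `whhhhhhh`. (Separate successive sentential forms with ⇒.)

S ⇒ wR   [S ::= w R]
wR ⇒ whR   [R ::= h R]
whR ⇒ whhR   [R ::= h R]
whhR ⇒ whhhR   [R ::= h R]
whhhR ⇒ whhhhR   [R ::= h R]
whhhhR ⇒ whhhhhR   [R ::= h R]
whhhhhR ⇒ whhhhhhR   [R ::= h R]
whhhhhhR ⇒ whhhhhhh   [R ::= h]

S ⇒ wR ⇒ whR ⇒ whhR ⇒ whhhR ⇒ whhhhR ⇒ whhhhhR ⇒ whhhhhhR ⇒ whhhhhhh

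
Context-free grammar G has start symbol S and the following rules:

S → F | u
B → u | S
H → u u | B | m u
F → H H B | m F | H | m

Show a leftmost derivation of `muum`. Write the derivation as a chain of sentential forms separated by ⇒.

S ⇒ F   [S → F]
F ⇒ HHB   [F → H H B]
HHB ⇒ muHB   [H → m u]
muHB ⇒ muBB   [H → B]
muBB ⇒ muuB   [B → u]
muuB ⇒ muuS   [B → S]
muuS ⇒ muuF   [S → F]
muuF ⇒ muum   [F → m]

S⇒F⇒HHB⇒muHB⇒muBB⇒muuB⇒muuS⇒muuF⇒muum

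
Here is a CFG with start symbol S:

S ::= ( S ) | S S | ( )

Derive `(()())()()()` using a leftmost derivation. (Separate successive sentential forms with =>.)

S => SS => SSS => SSSS => (S)SSS => (SS)SSS => (()S)SSS => (()())SSS => (()())()SS => (()())()()S => (()())()()()

S => SS   [S ::= S S]
SS => SSS   [S ::= S S]
SSS => SSSS   [S ::= S S]
SSSS => (S)SSS   [S ::= ( S )]
(S)SSS => (SS)SSS   [S ::= S S]
(SS)SSS => (()S)SSS   [S ::= ( )]
(()S)SSS => (()())SSS   [S ::= ( )]
(()())SSS => (()())()SS   [S ::= ( )]
(()())()SS => (()())()()S   [S ::= ( )]
(()())()()S => (()())()()()   [S ::= ( )]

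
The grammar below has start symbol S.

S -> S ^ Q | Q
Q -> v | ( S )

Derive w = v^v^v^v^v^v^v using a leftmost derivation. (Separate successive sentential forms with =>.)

S => S^Q   [S -> S ^ Q]
S^Q => S^Q^Q   [S -> S ^ Q]
S^Q^Q => S^Q^Q^Q   [S -> S ^ Q]
S^Q^Q^Q => S^Q^Q^Q^Q   [S -> S ^ Q]
S^Q^Q^Q^Q => S^Q^Q^Q^Q^Q   [S -> S ^ Q]
S^Q^Q^Q^Q^Q => S^Q^Q^Q^Q^Q^Q   [S -> S ^ Q]
S^Q^Q^Q^Q^Q^Q => Q^Q^Q^Q^Q^Q^Q   [S -> Q]
Q^Q^Q^Q^Q^Q^Q => v^Q^Q^Q^Q^Q^Q   [Q -> v]
v^Q^Q^Q^Q^Q^Q => v^v^Q^Q^Q^Q^Q   [Q -> v]
v^v^Q^Q^Q^Q^Q => v^v^v^Q^Q^Q^Q   [Q -> v]
v^v^v^Q^Q^Q^Q => v^v^v^v^Q^Q^Q   [Q -> v]
v^v^v^v^Q^Q^Q => v^v^v^v^v^Q^Q   [Q -> v]
v^v^v^v^v^Q^Q => v^v^v^v^v^v^Q   [Q -> v]
v^v^v^v^v^v^Q => v^v^v^v^v^v^v   [Q -> v]

S => S^Q => S^Q^Q => S^Q^Q^Q => S^Q^Q^Q^Q => S^Q^Q^Q^Q^Q => S^Q^Q^Q^Q^Q^Q => Q^Q^Q^Q^Q^Q^Q => v^Q^Q^Q^Q^Q^Q => v^v^Q^Q^Q^Q^Q => v^v^v^Q^Q^Q^Q => v^v^v^v^Q^Q^Q => v^v^v^v^v^Q^Q => v^v^v^v^v^v^Q => v^v^v^v^v^v^v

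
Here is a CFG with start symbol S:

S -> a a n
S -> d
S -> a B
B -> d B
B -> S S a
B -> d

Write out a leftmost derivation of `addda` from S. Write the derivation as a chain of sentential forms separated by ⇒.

S⇒aB⇒adB⇒adSSa⇒addSa⇒addda

S ⇒ aB   [S -> a B]
aB ⇒ adB   [B -> d B]
adB ⇒ adSSa   [B -> S S a]
adSSa ⇒ addSa   [S -> d]
addSa ⇒ addda   [S -> d]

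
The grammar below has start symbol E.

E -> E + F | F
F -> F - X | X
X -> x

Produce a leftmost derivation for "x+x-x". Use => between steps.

E => E+F   [E -> E + F]
E+F => F+F   [E -> F]
F+F => X+F   [F -> X]
X+F => x+F   [X -> x]
x+F => x+F-X   [F -> F - X]
x+F-X => x+X-X   [F -> X]
x+X-X => x+x-X   [X -> x]
x+x-X => x+x-x   [X -> x]

E=>E+F=>F+F=>X+F=>x+F=>x+F-X=>x+X-X=>x+x-X=>x+x-x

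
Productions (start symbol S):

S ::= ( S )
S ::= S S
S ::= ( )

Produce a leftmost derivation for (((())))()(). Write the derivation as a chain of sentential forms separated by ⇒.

S⇒SS⇒SSS⇒(S)SS⇒((S))SS⇒(((S)))SS⇒(((())))SS⇒(((())))()S⇒(((())))()()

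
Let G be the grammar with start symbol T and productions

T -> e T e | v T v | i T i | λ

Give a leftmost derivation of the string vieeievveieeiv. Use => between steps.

T => vTv => viTiv => vieTeiv => vieeTeeiv => vieeiTieeiv => vieeieTeieeiv => vieeievTveieeiv => vieeievveieeiv

T => vTv   [T -> v T v]
vTv => viTiv   [T -> i T i]
viTiv => vieTeiv   [T -> e T e]
vieTeiv => vieeTeeiv   [T -> e T e]
vieeTeeiv => vieeiTieeiv   [T -> i T i]
vieeiTieeiv => vieeieTeieeiv   [T -> e T e]
vieeieTeieeiv => vieeievTveieeiv   [T -> v T v]
vieeievTveieeiv => vieeievveieeiv   [T -> λ]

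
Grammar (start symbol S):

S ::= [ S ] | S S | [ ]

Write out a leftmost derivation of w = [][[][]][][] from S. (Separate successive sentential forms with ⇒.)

S ⇒ SS   [S ::= S S]
SS ⇒ SSS   [S ::= S S]
SSS ⇒ []SS   [S ::= [ ]]
[]SS ⇒ []SSS   [S ::= S S]
[]SSS ⇒ [][S]SS   [S ::= [ S ]]
[][S]SS ⇒ [][SS]SS   [S ::= S S]
[][SS]SS ⇒ [][[]S]SS   [S ::= [ ]]
[][[]S]SS ⇒ [][[][]]SS   [S ::= [ ]]
[][[][]]SS ⇒ [][[][]][]S   [S ::= [ ]]
[][[][]][]S ⇒ [][[][]][][]   [S ::= [ ]]

S ⇒ SS ⇒ SSS ⇒ []SS ⇒ []SSS ⇒ [][S]SS ⇒ [][SS]SS ⇒ [][[]S]SS ⇒ [][[][]]SS ⇒ [][[][]][]S ⇒ [][[][]][][]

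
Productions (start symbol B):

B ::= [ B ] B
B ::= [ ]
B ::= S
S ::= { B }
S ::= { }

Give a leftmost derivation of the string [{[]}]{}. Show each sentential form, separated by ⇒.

B ⇒ [B]B ⇒ [S]B ⇒ [{B}]B ⇒ [{[]}]B ⇒ [{[]}]S ⇒ [{[]}]{}

B ⇒ [B]B   [B ::= [ B ] B]
[B]B ⇒ [S]B   [B ::= S]
[S]B ⇒ [{B}]B   [S ::= { B }]
[{B}]B ⇒ [{[]}]B   [B ::= [ ]]
[{[]}]B ⇒ [{[]}]S   [B ::= S]
[{[]}]S ⇒ [{[]}]{}   [S ::= { }]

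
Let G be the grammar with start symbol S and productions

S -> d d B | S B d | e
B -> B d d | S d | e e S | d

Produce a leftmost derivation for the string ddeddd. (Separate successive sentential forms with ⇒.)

S⇒ddB⇒ddBdd⇒ddSddd⇒ddeddd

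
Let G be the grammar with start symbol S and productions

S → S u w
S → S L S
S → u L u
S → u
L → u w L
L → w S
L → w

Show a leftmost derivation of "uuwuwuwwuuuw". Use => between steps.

S => Suw => uLuuw => uuwLuuw => uuwuwLuuw => uuwuwuwLuuw => uuwuwuwwSuuw => uuwuwuwwuuuw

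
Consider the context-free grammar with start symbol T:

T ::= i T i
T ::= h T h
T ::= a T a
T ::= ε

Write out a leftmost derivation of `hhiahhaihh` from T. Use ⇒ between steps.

T⇒hTh⇒hhThh⇒hhiTihh⇒hhiaTaihh⇒hhiahThaihh⇒hhiahhaihh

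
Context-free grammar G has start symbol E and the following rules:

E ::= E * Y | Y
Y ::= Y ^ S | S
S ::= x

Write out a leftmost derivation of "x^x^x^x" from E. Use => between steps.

E => Y => Y^S => Y^S^S => Y^S^S^S => S^S^S^S => x^S^S^S => x^x^S^S => x^x^x^S => x^x^x^x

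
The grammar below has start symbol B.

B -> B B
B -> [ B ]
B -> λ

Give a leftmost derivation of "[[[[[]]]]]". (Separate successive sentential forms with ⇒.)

B ⇒ [B]   [B -> [ B ]]
[B] ⇒ [[B]]   [B -> [ B ]]
[[B]] ⇒ [[[B]]]   [B -> [ B ]]
[[[B]]] ⇒ [[[[B]]]]   [B -> [ B ]]
[[[[B]]]] ⇒ [[[[[B]]]]]   [B -> [ B ]]
[[[[[B]]]]] ⇒ [[[[[]]]]]   [B -> λ]

B⇒[B]⇒[[B]]⇒[[[B]]]⇒[[[[B]]]]⇒[[[[[B]]]]]⇒[[[[[]]]]]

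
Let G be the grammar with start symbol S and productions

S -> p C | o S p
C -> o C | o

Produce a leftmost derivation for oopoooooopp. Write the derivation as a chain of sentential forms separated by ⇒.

S ⇒ oSp   [S -> o S p]
oSp ⇒ ooSpp   [S -> o S p]
ooSpp ⇒ oopCpp   [S -> p C]
oopCpp ⇒ oopoCpp   [C -> o C]
oopoCpp ⇒ oopooCpp   [C -> o C]
oopooCpp ⇒ oopoooCpp   [C -> o C]
oopoooCpp ⇒ oopooooCpp   [C -> o C]
oopooooCpp ⇒ oopoooooCpp   [C -> o C]
oopoooooCpp ⇒ oopoooooopp   [C -> o]

S ⇒ oSp ⇒ ooSpp ⇒ oopCpp ⇒ oopoCpp ⇒ oopooCpp ⇒ oopoooCpp ⇒ oopooooCpp ⇒ oopoooooCpp ⇒ oopoooooopp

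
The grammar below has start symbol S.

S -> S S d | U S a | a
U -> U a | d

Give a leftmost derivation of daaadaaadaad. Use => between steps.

S => SSd   [S -> S S d]
SSd => USaSd   [S -> U S a]
USaSd => UaSaSd   [U -> U a]
UaSaSd => UaaSaSd   [U -> U a]
UaaSaSd => UaaaSaSd   [U -> U a]
UaaaSaSd => daaaSaSd   [U -> d]
daaaSaSd => daaaSSdaSd   [S -> S S d]
daaaSSdaSd => daaaUSaSdaSd   [S -> U S a]
daaaUSaSdaSd => daaadSaSdaSd   [U -> d]
daaadSaSdaSd => daaadaaSdaSd   [S -> a]
daaadaaSdaSd => daaadaaadaSd   [S -> a]
daaadaaadaSd => daaadaaadaad   [S -> a]

S=>SSd=>USaSd=>UaSaSd=>UaaSaSd=>UaaaSaSd=>daaaSaSd=>daaaSSdaSd=>daaaUSaSdaSd=>daaadSaSdaSd=>daaadaaSdaSd=>daaadaaadaSd=>daaadaaadaad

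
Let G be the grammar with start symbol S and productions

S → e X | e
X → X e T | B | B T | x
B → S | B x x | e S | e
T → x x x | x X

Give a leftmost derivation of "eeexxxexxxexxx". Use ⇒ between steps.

S⇒eX⇒eXeT⇒eXeTeT⇒eBTeTeT⇒eeSTeTeT⇒eeeTeTeT⇒eeexxxeTeT⇒eeexxxexxxeT⇒eeexxxexxxexxx

S ⇒ eX   [S → e X]
eX ⇒ eXeT   [X → X e T]
eXeT ⇒ eXeTeT   [X → X e T]
eXeTeT ⇒ eBTeTeT   [X → B T]
eBTeTeT ⇒ eeSTeTeT   [B → e S]
eeSTeTeT ⇒ eeeTeTeT   [S → e]
eeeTeTeT ⇒ eeexxxeTeT   [T → x x x]
eeexxxeTeT ⇒ eeexxxexxxeT   [T → x x x]
eeexxxexxxeT ⇒ eeexxxexxxexxx   [T → x x x]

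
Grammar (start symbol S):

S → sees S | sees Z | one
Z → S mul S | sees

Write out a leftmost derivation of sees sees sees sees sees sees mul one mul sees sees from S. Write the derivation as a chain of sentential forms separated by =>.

S => sees Z   [S → sees Z]
sees Z => sees S mul S   [Z → S mul S]
sees S mul S => sees sees S mul S   [S → sees S]
sees sees S mul S => sees sees sees Z mul S   [S → sees Z]
sees sees sees Z mul S => sees sees sees S mul S mul S   [Z → S mul S]
sees sees sees S mul S mul S => sees sees sees sees S mul S mul S   [S → sees S]
sees sees sees sees S mul S mul S => sees sees sees sees sees Z mul S mul S   [S → sees Z]
sees sees sees sees sees Z mul S mul S => sees sees sees sees sees sees mul S mul S   [Z → sees]
sees sees sees sees sees sees mul S mul S => sees sees sees sees sees sees mul one mul S   [S → one]
sees sees sees sees sees sees mul one mul S => sees sees sees sees sees sees mul one mul sees Z   [S → sees Z]
sees sees sees sees sees sees mul one mul sees Z => sees sees sees sees sees sees mul one mul sees sees   [Z → sees]

S => sees Z => sees S mul S => sees sees S mul S => sees sees sees Z mul S => sees sees sees S mul S mul S => sees sees sees sees S mul S mul S => sees sees sees sees sees Z mul S mul S => sees sees sees sees sees sees mul S mul S => sees sees sees sees sees sees mul one mul S => sees sees sees sees sees sees mul one mul sees Z => sees sees sees sees sees sees mul one mul sees sees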